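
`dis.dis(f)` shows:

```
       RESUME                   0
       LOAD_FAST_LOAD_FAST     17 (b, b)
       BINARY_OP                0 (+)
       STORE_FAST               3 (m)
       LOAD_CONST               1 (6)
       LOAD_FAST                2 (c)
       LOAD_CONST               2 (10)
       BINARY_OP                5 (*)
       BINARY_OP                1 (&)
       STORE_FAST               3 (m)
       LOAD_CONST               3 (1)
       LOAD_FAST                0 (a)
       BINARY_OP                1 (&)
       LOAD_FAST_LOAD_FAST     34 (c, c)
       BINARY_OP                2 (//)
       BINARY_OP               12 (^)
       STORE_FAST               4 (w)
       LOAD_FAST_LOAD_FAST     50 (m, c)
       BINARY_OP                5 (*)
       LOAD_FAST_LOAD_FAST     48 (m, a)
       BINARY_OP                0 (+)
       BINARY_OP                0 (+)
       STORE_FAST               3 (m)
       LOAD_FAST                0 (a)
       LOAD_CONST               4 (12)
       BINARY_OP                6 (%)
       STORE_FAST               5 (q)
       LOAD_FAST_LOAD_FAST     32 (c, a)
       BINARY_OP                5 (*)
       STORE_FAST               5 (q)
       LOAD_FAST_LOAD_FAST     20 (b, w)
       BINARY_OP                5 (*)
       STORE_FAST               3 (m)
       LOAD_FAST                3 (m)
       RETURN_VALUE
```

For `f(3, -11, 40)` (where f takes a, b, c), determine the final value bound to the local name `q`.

120

LOAD_FAST_LOAD_FAST b,b → push -11,-11. Stack: [-11, -11]
BINARY_OP + → -11 + -11 = -22. Stack: [-22]
STORE_FAST m → m=-22. Stack: []
LOAD_CONST → push 6. Stack: [6]
LOAD_FAST c → push 40. Stack: [6, 40]
LOAD_CONST → push 10. Stack: [6, 40, 10]
BINARY_OP * → 40 * 10 = 400. Stack: [6, 400]
BINARY_OP & → 6 & 400 = 0. Stack: [0]
STORE_FAST m → m=0. Stack: []
LOAD_CONST → push 1. Stack: [1]
LOAD_FAST a → push 3. Stack: [1, 3]
BINARY_OP & → 1 & 3 = 1. Stack: [1]
LOAD_FAST_LOAD_FAST c,c → push 40,40. Stack: [1, 40, 40]
BINARY_OP // → 40 // 40 = 1. Stack: [1, 1]
BINARY_OP ^ → 1 ^ 1 = 0. Stack: [0]
STORE_FAST w → w=0. Stack: []
LOAD_FAST_LOAD_FAST m,c → push 0,40. Stack: [0, 40]
BINARY_OP * → 0 * 40 = 0. Stack: [0]
LOAD_FAST_LOAD_FAST m,a → push 0,3. Stack: [0, 0, 3]
BINARY_OP + → 0 + 3 = 3. Stack: [0, 3]
BINARY_OP + → 0 + 3 = 3. Stack: [3]
STORE_FAST m → m=3. Stack: []
LOAD_FAST a → push 3. Stack: [3]
LOAD_CONST → push 12. Stack: [3, 12]
BINARY_OP % → 3 % 12 = 3. Stack: [3]
STORE_FAST q → q=3. Stack: []
LOAD_FAST_LOAD_FAST c,a → push 40,3. Stack: [40, 3]
BINARY_OP * → 40 * 3 = 120. Stack: [120]
STORE_FAST q → q=120. Stack: []
LOAD_FAST_LOAD_FAST b,w → push -11,0. Stack: [-11, 0]
BINARY_OP * → -11 * 0 = 0. Stack: [0]
STORE_FAST m → m=0. Stack: []
LOAD_FAST m → push 0. Stack: [0]
RETURN_VALUE → return 0.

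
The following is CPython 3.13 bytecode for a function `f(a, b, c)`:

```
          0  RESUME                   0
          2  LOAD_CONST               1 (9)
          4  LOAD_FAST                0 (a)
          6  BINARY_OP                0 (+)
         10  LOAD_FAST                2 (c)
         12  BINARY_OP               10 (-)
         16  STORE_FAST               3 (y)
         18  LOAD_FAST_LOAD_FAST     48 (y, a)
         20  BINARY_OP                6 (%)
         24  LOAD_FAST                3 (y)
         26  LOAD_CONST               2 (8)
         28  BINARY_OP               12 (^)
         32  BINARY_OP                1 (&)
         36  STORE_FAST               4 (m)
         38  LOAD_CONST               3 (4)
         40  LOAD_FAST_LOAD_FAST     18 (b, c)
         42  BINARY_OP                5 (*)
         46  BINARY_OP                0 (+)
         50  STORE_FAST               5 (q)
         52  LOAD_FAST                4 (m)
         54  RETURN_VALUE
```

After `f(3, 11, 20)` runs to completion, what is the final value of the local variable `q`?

224

LOAD_CONST → push 9. Stack: [9]
LOAD_FAST a → push 3. Stack: [9, 3]
BINARY_OP + → 9 + 3 = 12. Stack: [12]
LOAD_FAST c → push 20. Stack: [12, 20]
BINARY_OP - → 12 - 20 = -8. Stack: [-8]
STORE_FAST y → y=-8. Stack: []
LOAD_FAST_LOAD_FAST y,a → push -8,3. Stack: [-8, 3]
BINARY_OP % → -8 % 3 = 1. Stack: [1]
LOAD_FAST y → push -8. Stack: [1, -8]
LOAD_CONST → push 8. Stack: [1, -8, 8]
BINARY_OP ^ → -8 ^ 8 = -16. Stack: [1, -16]
BINARY_OP & → 1 & -16 = 0. Stack: [0]
STORE_FAST m → m=0. Stack: []
LOAD_CONST → push 4. Stack: [4]
LOAD_FAST_LOAD_FAST b,c → push 11,20. Stack: [4, 11, 20]
BINARY_OP * → 11 * 20 = 220. Stack: [4, 220]
BINARY_OP + → 4 + 220 = 224. Stack: [224]
STORE_FAST q → q=224. Stack: []
LOAD_FAST m → push 0. Stack: [0]
RETURN_VALUE → return 0.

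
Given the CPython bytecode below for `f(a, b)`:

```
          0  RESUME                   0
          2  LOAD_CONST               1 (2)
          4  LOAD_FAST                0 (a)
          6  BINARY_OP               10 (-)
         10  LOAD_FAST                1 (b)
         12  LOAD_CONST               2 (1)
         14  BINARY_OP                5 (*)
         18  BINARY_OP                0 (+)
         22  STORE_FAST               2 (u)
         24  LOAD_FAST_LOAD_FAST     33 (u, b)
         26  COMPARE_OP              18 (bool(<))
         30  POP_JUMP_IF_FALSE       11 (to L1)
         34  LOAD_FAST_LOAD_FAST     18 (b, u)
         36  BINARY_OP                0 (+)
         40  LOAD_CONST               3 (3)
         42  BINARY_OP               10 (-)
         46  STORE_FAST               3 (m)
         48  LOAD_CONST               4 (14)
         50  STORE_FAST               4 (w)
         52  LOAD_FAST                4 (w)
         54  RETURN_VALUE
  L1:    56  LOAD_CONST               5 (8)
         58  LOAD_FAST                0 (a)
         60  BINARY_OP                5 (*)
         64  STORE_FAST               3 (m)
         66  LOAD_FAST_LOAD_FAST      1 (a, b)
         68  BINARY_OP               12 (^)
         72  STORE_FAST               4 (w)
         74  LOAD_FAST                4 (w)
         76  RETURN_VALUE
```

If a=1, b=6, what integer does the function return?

LOAD_CONST → push 2. Stack: [2]
LOAD_FAST a → push 1. Stack: [2, 1]
BINARY_OP - → 2 - 1 = 1. Stack: [1]
LOAD_FAST b → push 6. Stack: [1, 6]
LOAD_CONST → push 1. Stack: [1, 6, 1]
BINARY_OP * → 6 * 1 = 6. Stack: [1, 6]
BINARY_OP + → 1 + 6 = 7. Stack: [7]
STORE_FAST u → u=7. Stack: []
LOAD_FAST_LOAD_FAST u,b → push 7,6. Stack: [7, 6]
COMPARE_OP bool(<) → 7 vs 6 = False. Stack: [False]
POP_JUMP_IF_FALSE → pop False; jump. Stack: []
LOAD_CONST → push 8. Stack: [8]
LOAD_FAST a → push 1. Stack: [8, 1]
BINARY_OP * → 8 * 1 = 8. Stack: [8]
STORE_FAST m → m=8. Stack: []
LOAD_FAST_LOAD_FAST a,b → push 1,6. Stack: [1, 6]
BINARY_OP ^ → 1 ^ 6 = 7. Stack: [7]
STORE_FAST w → w=7. Stack: []
LOAD_FAST w → push 7. Stack: [7]
RETURN_VALUE → return 7.

7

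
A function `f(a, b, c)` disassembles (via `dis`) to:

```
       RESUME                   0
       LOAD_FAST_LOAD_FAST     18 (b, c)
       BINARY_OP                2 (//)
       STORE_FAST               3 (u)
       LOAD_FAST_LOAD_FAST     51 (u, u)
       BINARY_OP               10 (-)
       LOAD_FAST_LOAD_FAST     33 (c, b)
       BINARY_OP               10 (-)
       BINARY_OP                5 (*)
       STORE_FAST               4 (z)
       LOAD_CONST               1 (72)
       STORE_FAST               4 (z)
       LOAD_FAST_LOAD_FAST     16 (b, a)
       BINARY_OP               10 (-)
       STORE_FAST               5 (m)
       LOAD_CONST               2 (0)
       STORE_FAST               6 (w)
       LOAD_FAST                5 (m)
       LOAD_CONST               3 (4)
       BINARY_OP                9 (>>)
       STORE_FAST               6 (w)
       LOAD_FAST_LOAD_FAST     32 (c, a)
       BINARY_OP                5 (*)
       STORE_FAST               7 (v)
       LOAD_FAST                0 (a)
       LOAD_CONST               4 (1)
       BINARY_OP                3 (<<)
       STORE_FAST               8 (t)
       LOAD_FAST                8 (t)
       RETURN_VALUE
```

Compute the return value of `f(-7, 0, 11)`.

-14

LOAD_FAST_LOAD_FAST b,c → push 0,11. Stack: [0, 11]
BINARY_OP // → 0 // 11 = 0. Stack: [0]
STORE_FAST u → u=0. Stack: []
LOAD_FAST_LOAD_FAST u,u → push 0,0. Stack: [0, 0]
BINARY_OP - → 0 - 0 = 0. Stack: [0]
LOAD_FAST_LOAD_FAST c,b → push 11,0. Stack: [0, 11, 0]
BINARY_OP - → 11 - 0 = 11. Stack: [0, 11]
BINARY_OP * → 0 * 11 = 0. Stack: [0]
STORE_FAST z → z=0. Stack: []
LOAD_CONST → push 72. Stack: [72]
STORE_FAST z → z=72. Stack: []
LOAD_FAST_LOAD_FAST b,a → push 0,-7. Stack: [0, -7]
BINARY_OP - → 0 - -7 = 7. Stack: [7]
STORE_FAST m → m=7. Stack: []
LOAD_CONST → push 0. Stack: [0]
STORE_FAST w → w=0. Stack: []
LOAD_FAST m → push 7. Stack: [7]
LOAD_CONST → push 4. Stack: [7, 4]
BINARY_OP >> → 7 >> 4 = 0. Stack: [0]
STORE_FAST w → w=0. Stack: []
LOAD_FAST_LOAD_FAST c,a → push 11,-7. Stack: [11, -7]
BINARY_OP * → 11 * -7 = -77. Stack: [-77]
STORE_FAST v → v=-77. Stack: []
LOAD_FAST a → push -7. Stack: [-7]
LOAD_CONST → push 1. Stack: [-7, 1]
BINARY_OP << → -7 << 1 = -14. Stack: [-14]
STORE_FAST t → t=-14. Stack: []
LOAD_FAST t → push -14. Stack: [-14]
RETURN_VALUE → return -14.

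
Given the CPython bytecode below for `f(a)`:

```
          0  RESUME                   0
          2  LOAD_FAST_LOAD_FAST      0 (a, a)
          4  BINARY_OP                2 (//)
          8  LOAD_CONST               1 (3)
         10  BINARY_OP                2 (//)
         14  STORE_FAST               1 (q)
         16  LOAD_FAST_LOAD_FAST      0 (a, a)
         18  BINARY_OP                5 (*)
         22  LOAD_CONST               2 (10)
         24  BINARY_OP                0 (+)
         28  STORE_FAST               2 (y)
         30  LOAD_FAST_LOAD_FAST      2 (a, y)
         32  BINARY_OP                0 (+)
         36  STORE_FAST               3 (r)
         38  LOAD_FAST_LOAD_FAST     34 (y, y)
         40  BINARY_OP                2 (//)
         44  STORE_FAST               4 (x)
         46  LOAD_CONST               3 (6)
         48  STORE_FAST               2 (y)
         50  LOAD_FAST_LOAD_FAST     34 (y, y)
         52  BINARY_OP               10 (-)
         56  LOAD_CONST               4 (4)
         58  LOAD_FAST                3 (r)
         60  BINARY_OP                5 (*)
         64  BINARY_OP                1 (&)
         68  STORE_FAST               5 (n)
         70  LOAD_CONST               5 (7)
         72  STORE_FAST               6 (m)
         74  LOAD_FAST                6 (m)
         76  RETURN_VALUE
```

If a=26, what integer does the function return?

LOAD_FAST_LOAD_FAST a,a → push 26,26. Stack: [26, 26]
BINARY_OP // → 26 // 26 = 1. Stack: [1]
LOAD_CONST → push 3. Stack: [1, 3]
BINARY_OP // → 1 // 3 = 0. Stack: [0]
STORE_FAST q → q=0. Stack: []
LOAD_FAST_LOAD_FAST a,a → push 26,26. Stack: [26, 26]
BINARY_OP * → 26 * 26 = 676. Stack: [676]
LOAD_CONST → push 10. Stack: [676, 10]
BINARY_OP + → 676 + 10 = 686. Stack: [686]
STORE_FAST y → y=686. Stack: []
LOAD_FAST_LOAD_FAST a,y → push 26,686. Stack: [26, 686]
BINARY_OP + → 26 + 686 = 712. Stack: [712]
STORE_FAST r → r=712. Stack: []
LOAD_FAST_LOAD_FAST y,y → push 686,686. Stack: [686, 686]
BINARY_OP // → 686 // 686 = 1. Stack: [1]
STORE_FAST x → x=1. Stack: []
LOAD_CONST → push 6. Stack: [6]
STORE_FAST y → y=6. Stack: []
LOAD_FAST_LOAD_FAST y,y → push 6,6. Stack: [6, 6]
BINARY_OP - → 6 - 6 = 0. Stack: [0]
LOAD_CONST → push 4. Stack: [0, 4]
LOAD_FAST r → push 712. Stack: [0, 4, 712]
BINARY_OP * → 4 * 712 = 2848. Stack: [0, 2848]
BINARY_OP & → 0 & 2848 = 0. Stack: [0]
STORE_FAST n → n=0. Stack: []
LOAD_CONST → push 7. Stack: [7]
STORE_FAST m → m=7. Stack: []
LOAD_FAST m → push 7. Stack: [7]
RETURN_VALUE → return 7.

7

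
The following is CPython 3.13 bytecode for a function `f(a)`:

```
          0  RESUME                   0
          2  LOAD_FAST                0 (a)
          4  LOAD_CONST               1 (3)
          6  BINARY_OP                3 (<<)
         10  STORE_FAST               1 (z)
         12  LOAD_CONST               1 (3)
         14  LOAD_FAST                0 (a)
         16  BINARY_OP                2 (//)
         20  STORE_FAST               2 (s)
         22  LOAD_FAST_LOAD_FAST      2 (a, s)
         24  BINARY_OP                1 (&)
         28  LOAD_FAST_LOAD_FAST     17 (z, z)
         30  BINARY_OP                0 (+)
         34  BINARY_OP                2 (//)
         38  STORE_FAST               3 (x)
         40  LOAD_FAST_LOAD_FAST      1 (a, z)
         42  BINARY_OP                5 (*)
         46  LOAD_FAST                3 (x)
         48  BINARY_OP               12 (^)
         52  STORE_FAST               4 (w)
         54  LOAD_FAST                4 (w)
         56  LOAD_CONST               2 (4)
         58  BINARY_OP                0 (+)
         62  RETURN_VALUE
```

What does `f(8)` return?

516

LOAD_FAST a → push 8. Stack: [8]
LOAD_CONST → push 3. Stack: [8, 3]
BINARY_OP << → 8 << 3 = 64. Stack: [64]
STORE_FAST z → z=64. Stack: []
LOAD_CONST → push 3. Stack: [3]
LOAD_FAST a → push 8. Stack: [3, 8]
BINARY_OP // → 3 // 8 = 0. Stack: [0]
STORE_FAST s → s=0. Stack: []
LOAD_FAST_LOAD_FAST a,s → push 8,0. Stack: [8, 0]
BINARY_OP & → 8 & 0 = 0. Stack: [0]
LOAD_FAST_LOAD_FAST z,z → push 64,64. Stack: [0, 64, 64]
BINARY_OP + → 64 + 64 = 128. Stack: [0, 128]
BINARY_OP // → 0 // 128 = 0. Stack: [0]
STORE_FAST x → x=0. Stack: []
LOAD_FAST_LOAD_FAST a,z → push 8,64. Stack: [8, 64]
BINARY_OP * → 8 * 64 = 512. Stack: [512]
LOAD_FAST x → push 0. Stack: [512, 0]
BINARY_OP ^ → 512 ^ 0 = 512. Stack: [512]
STORE_FAST w → w=512. Stack: []
LOAD_FAST w → push 512. Stack: [512]
LOAD_CONST → push 4. Stack: [512, 4]
BINARY_OP + → 512 + 4 = 516. Stack: [516]
RETURN_VALUE → return 516.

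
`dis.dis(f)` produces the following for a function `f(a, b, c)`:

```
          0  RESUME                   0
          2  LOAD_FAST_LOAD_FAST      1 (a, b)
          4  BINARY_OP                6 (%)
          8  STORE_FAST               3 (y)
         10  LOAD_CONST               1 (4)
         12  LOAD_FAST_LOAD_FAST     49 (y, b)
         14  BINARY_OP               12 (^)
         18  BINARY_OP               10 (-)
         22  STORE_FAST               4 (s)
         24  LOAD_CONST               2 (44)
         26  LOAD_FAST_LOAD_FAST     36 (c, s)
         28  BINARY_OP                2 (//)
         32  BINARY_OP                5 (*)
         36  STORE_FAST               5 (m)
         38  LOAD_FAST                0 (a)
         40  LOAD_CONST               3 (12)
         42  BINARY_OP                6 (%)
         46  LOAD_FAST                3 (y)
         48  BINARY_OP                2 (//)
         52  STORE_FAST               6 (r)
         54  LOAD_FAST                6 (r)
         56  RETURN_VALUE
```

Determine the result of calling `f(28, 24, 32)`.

1

LOAD_FAST_LOAD_FAST a,b → push 28,24. Stack: [28, 24]
BINARY_OP % → 28 % 24 = 4. Stack: [4]
STORE_FAST y → y=4. Stack: []
LOAD_CONST → push 4. Stack: [4]
LOAD_FAST_LOAD_FAST y,b → push 4,24. Stack: [4, 4, 24]
BINARY_OP ^ → 4 ^ 24 = 28. Stack: [4, 28]
BINARY_OP - → 4 - 28 = -24. Stack: [-24]
STORE_FAST s → s=-24. Stack: []
LOAD_CONST → push 44. Stack: [44]
LOAD_FAST_LOAD_FAST c,s → push 32,-24. Stack: [44, 32, -24]
BINARY_OP // → 32 // -24 = -2. Stack: [44, -2]
BINARY_OP * → 44 * -2 = -88. Stack: [-88]
STORE_FAST m → m=-88. Stack: []
LOAD_FAST a → push 28. Stack: [28]
LOAD_CONST → push 12. Stack: [28, 12]
BINARY_OP % → 28 % 12 = 4. Stack: [4]
LOAD_FAST y → push 4. Stack: [4, 4]
BINARY_OP // → 4 // 4 = 1. Stack: [1]
STORE_FAST r → r=1. Stack: []
LOAD_FAST r → push 1. Stack: [1]
RETURN_VALUE → return 1.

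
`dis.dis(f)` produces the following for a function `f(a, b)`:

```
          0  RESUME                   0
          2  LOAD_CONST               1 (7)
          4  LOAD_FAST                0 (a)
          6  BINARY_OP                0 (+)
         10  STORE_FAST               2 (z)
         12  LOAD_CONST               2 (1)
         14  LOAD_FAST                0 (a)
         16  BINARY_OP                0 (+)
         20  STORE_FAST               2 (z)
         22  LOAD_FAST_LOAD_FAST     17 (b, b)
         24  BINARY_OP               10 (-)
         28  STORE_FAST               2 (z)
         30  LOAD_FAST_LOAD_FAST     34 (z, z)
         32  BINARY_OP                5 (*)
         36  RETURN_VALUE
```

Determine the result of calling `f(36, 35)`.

0

LOAD_CONST → push 7. Stack: [7]
LOAD_FAST a → push 36. Stack: [7, 36]
BINARY_OP + → 7 + 36 = 43. Stack: [43]
STORE_FAST z → z=43. Stack: []
LOAD_CONST → push 1. Stack: [1]
LOAD_FAST a → push 36. Stack: [1, 36]
BINARY_OP + → 1 + 36 = 37. Stack: [37]
STORE_FAST z → z=37. Stack: []
LOAD_FAST_LOAD_FAST b,b → push 35,35. Stack: [35, 35]
BINARY_OP - → 35 - 35 = 0. Stack: [0]
STORE_FAST z → z=0. Stack: []
LOAD_FAST_LOAD_FAST z,z → push 0,0. Stack: [0, 0]
BINARY_OP * → 0 * 0 = 0. Stack: [0]
RETURN_VALUE → return 0.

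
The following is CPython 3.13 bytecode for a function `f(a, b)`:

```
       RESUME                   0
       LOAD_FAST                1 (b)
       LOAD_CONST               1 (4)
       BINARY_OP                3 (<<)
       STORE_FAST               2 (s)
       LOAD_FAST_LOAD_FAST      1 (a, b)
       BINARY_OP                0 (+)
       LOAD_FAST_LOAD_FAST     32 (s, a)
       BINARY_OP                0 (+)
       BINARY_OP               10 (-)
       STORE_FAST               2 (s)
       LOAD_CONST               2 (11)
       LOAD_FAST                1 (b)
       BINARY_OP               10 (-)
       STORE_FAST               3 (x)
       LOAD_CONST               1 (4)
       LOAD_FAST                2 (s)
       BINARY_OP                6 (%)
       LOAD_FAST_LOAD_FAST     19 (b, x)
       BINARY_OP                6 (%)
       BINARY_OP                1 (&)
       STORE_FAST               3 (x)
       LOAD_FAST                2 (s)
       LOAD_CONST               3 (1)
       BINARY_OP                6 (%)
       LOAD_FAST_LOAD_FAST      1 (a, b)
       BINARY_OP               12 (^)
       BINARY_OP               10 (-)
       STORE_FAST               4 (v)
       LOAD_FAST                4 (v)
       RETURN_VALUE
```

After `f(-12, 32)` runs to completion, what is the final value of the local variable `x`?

LOAD_FAST b → push 32. Stack: [32]
LOAD_CONST → push 4. Stack: [32, 4]
BINARY_OP << → 32 << 4 = 512. Stack: [512]
STORE_FAST s → s=512. Stack: []
LOAD_FAST_LOAD_FAST a,b → push -12,32. Stack: [-12, 32]
BINARY_OP + → -12 + 32 = 20. Stack: [20]
LOAD_FAST_LOAD_FAST s,a → push 512,-12. Stack: [20, 512, -12]
BINARY_OP + → 512 + -12 = 500. Stack: [20, 500]
BINARY_OP - → 20 - 500 = -480. Stack: [-480]
STORE_FAST s → s=-480. Stack: []
LOAD_CONST → push 11. Stack: [11]
LOAD_FAST b → push 32. Stack: [11, 32]
BINARY_OP - → 11 - 32 = -21. Stack: [-21]
STORE_FAST x → x=-21. Stack: []
LOAD_CONST → push 4. Stack: [4]
LOAD_FAST s → push -480. Stack: [4, -480]
BINARY_OP % → 4 % -480 = -476. Stack: [-476]
LOAD_FAST_LOAD_FAST b,x → push 32,-21. Stack: [-476, 32, -21]
BINARY_OP % → 32 % -21 = -10. Stack: [-476, -10]
BINARY_OP & → -476 & -10 = -476. Stack: [-476]
STORE_FAST x → x=-476. Stack: []
LOAD_FAST s → push -480. Stack: [-480]
LOAD_CONST → push 1. Stack: [-480, 1]
BINARY_OP % → -480 % 1 = 0. Stack: [0]
LOAD_FAST_LOAD_FAST a,b → push -12,32. Stack: [0, -12, 32]
BINARY_OP ^ → -12 ^ 32 = -44. Stack: [0, -44]
BINARY_OP - → 0 - -44 = 44. Stack: [44]
STORE_FAST v → v=44. Stack: []
LOAD_FAST v → push 44. Stack: [44]
RETURN_VALUE → return 44.

-476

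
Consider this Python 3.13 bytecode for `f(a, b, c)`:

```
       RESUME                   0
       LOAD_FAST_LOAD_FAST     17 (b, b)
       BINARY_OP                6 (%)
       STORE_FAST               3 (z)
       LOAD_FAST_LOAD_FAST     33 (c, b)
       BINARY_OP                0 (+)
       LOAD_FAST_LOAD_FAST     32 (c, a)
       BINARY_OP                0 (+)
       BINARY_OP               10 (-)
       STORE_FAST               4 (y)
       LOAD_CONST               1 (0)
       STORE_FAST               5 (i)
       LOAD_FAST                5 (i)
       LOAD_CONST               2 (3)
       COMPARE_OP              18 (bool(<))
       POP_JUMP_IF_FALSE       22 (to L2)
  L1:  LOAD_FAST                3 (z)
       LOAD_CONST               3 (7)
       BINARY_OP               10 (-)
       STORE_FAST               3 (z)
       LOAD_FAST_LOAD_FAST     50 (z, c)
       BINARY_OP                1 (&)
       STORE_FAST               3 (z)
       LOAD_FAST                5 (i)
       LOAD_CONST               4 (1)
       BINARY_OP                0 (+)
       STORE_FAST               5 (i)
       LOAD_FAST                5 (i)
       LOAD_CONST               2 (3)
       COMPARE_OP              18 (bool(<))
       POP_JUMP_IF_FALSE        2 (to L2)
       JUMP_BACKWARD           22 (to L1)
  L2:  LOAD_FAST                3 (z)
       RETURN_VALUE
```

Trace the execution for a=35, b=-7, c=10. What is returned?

LOAD_FAST_LOAD_FAST b,b → push -7,-7. Stack: [-7, -7]
BINARY_OP % → -7 % -7 = 0. Stack: [0]
STORE_FAST z → z=0. Stack: []
LOAD_FAST_LOAD_FAST c,b → push 10,-7. Stack: [10, -7]
BINARY_OP + → 10 + -7 = 3. Stack: [3]
LOAD_FAST_LOAD_FAST c,a → push 10,35. Stack: [3, 10, 35]
BINARY_OP + → 10 + 35 = 45. Stack: [3, 45]
BINARY_OP - → 3 - 45 = -42. Stack: [-42]
STORE_FAST y → y=-42. Stack: []
LOAD_CONST → push 0. Stack: [0]
STORE_FAST i → i=0. Stack: []
LOAD_FAST i → push 0. Stack: [0]
LOAD_CONST → push 3. Stack: [0, 3]
COMPARE_OP bool(<) → 0 vs 3 = True. Stack: [True]
POP_JUMP_IF_FALSE → pop True; no jump. Stack: []
LOAD_FAST z → push 0. Stack: [0]
LOAD_CONST → push 7. Stack: [0, 7]
BINARY_OP - → 0 - 7 = -7. Stack: [-7]
STORE_FAST z → z=-7. Stack: []
LOAD_FAST_LOAD_FAST z,c → push -7,10. Stack: [-7, 10]
BINARY_OP & → -7 & 10 = 8. Stack: [8]
STORE_FAST z → z=8. Stack: []
LOAD_FAST i → push 0. Stack: [0]
LOAD_CONST → push 1. Stack: [0, 1]
BINARY_OP + → 0 + 1 = 1. Stack: [1]
STORE_FAST i → i=1. Stack: []
LOAD_FAST i → push 1. Stack: [1]
LOAD_CONST → push 3. Stack: [1, 3]
COMPARE_OP bool(<) → 1 vs 3 = True. Stack: [True]
POP_JUMP_IF_FALSE → pop True; no jump. Stack: []
LOAD_FAST z → push 8. Stack: [8]
LOAD_CONST → push 7. Stack: [8, 7]
BINARY_OP - → 8 - 7 = 1. Stack: [1]
STORE_FAST z → z=1. Stack: []
LOAD_FAST_LOAD_FAST z,c → push 1,10. Stack: [1, 10]
BINARY_OP & → 1 & 10 = 0. Stack: [0]
STORE_FAST z → z=0. Stack: []
LOAD_FAST i → push 1. Stack: [1]
LOAD_CONST → push 1. Stack: [1, 1]
BINARY_OP + → 1 + 1 = 2. Stack: [2]
STORE_FAST i → i=2. Stack: []
LOAD_FAST i → push 2. Stack: [2]
LOAD_CONST → push 3. Stack: [2, 3]
COMPARE_OP bool(<) → 2 vs 3 = True. Stack: [True]
POP_JUMP_IF_FALSE → pop True; no jump. Stack: []
LOAD_FAST z → push 0. Stack: [0]
LOAD_CONST → push 7. Stack: [0, 7]
BINARY_OP - → 0 - 7 = -7. Stack: [-7]
STORE_FAST z → z=-7. Stack: []
LOAD_FAST_LOAD_FAST z,c → push -7,10. Stack: [-7, 10]
BINARY_OP & → -7 & 10 = 8. Stack: [8]
STORE_FAST z → z=8. Stack: []
LOAD_FAST i → push 2. Stack: [2]
LOAD_CONST → push 1. Stack: [2, 1]
BINARY_OP + → 2 + 1 = 3. Stack: [3]
STORE_FAST i → i=3. Stack: []
LOAD_FAST i → push 3. Stack: [3]
LOAD_CONST → push 3. Stack: [3, 3]
COMPARE_OP bool(<) → 3 vs 3 = False. Stack: [False]
POP_JUMP_IF_FALSE → pop False; jump. Stack: []
LOAD_FAST z → push 8. Stack: [8]
RETURN_VALUE → return 8.

8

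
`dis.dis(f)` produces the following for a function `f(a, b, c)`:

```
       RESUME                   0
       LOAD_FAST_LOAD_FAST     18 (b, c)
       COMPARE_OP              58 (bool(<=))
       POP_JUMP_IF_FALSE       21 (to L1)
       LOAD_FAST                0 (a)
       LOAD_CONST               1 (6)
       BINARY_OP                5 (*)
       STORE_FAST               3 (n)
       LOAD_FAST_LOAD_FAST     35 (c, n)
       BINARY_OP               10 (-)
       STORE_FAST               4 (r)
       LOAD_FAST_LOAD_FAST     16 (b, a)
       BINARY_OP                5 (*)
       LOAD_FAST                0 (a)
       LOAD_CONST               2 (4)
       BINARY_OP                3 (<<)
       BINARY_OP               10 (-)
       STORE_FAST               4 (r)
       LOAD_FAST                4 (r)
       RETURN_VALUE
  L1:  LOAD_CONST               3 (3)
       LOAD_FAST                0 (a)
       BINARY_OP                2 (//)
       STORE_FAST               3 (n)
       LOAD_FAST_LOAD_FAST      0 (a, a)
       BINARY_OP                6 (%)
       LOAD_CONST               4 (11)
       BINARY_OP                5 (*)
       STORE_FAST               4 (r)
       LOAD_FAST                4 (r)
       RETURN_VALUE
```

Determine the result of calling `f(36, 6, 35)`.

-360

LOAD_FAST_LOAD_FAST b,c → push 6,35. Stack: [6, 35]
COMPARE_OP bool(<=) → 6 vs 35 = True. Stack: [True]
POP_JUMP_IF_FALSE → pop True; no jump. Stack: []
LOAD_FAST a → push 36. Stack: [36]
LOAD_CONST → push 6. Stack: [36, 6]
BINARY_OP * → 36 * 6 = 216. Stack: [216]
STORE_FAST n → n=216. Stack: []
LOAD_FAST_LOAD_FAST c,n → push 35,216. Stack: [35, 216]
BINARY_OP - → 35 - 216 = -181. Stack: [-181]
STORE_FAST r → r=-181. Stack: []
LOAD_FAST_LOAD_FAST b,a → push 6,36. Stack: [6, 36]
BINARY_OP * → 6 * 36 = 216. Stack: [216]
LOAD_FAST a → push 36. Stack: [216, 36]
LOAD_CONST → push 4. Stack: [216, 36, 4]
BINARY_OP << → 36 << 4 = 576. Stack: [216, 576]
BINARY_OP - → 216 - 576 = -360. Stack: [-360]
STORE_FAST r → r=-360. Stack: []
LOAD_FAST r → push -360. Stack: [-360]
RETURN_VALUE → return -360.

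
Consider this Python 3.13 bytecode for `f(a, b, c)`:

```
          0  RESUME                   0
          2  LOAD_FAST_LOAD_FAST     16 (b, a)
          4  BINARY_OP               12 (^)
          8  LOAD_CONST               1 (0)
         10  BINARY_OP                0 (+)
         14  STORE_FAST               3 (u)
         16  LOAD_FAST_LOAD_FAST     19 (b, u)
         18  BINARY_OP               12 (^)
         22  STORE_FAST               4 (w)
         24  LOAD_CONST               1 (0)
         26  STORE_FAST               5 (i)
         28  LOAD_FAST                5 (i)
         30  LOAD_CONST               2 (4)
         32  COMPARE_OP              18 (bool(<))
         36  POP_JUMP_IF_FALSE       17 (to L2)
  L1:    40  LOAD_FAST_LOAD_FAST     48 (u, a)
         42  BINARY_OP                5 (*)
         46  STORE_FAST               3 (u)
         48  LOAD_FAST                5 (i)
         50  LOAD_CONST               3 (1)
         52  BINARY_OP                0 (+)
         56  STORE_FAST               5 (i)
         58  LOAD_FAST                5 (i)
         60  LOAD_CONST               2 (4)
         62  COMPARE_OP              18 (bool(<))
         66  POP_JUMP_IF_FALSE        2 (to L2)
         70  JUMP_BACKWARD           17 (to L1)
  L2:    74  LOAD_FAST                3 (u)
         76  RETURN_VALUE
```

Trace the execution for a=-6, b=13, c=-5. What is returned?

LOAD_FAST_LOAD_FAST b,a → push 13,-6. Stack: [13, -6]
BINARY_OP ^ → 13 ^ -6 = -9. Stack: [-9]
LOAD_CONST → push 0. Stack: [-9, 0]
BINARY_OP + → -9 + 0 = -9. Stack: [-9]
STORE_FAST u → u=-9. Stack: []
LOAD_FAST_LOAD_FAST b,u → push 13,-9. Stack: [13, -9]
BINARY_OP ^ → 13 ^ -9 = -6. Stack: [-6]
STORE_FAST w → w=-6. Stack: []
LOAD_CONST → push 0. Stack: [0]
STORE_FAST i → i=0. Stack: []
LOAD_FAST i → push 0. Stack: [0]
LOAD_CONST → push 4. Stack: [0, 4]
COMPARE_OP bool(<) → 0 vs 4 = True. Stack: [True]
POP_JUMP_IF_FALSE → pop True; no jump. Stack: []
LOAD_FAST_LOAD_FAST u,a → push -9,-6. Stack: [-9, -6]
BINARY_OP * → -9 * -6 = 54. Stack: [54]
STORE_FAST u → u=54. Stack: []
LOAD_FAST i → push 0. Stack: [0]
LOAD_CONST → push 1. Stack: [0, 1]
BINARY_OP + → 0 + 1 = 1. Stack: [1]
STORE_FAST i → i=1. Stack: []
LOAD_FAST i → push 1. Stack: [1]
LOAD_CONST → push 4. Stack: [1, 4]
COMPARE_OP bool(<) → 1 vs 4 = True. Stack: [True]
POP_JUMP_IF_FALSE → pop True; no jump. Stack: []
LOAD_FAST_LOAD_FAST u,a → push 54,-6. Stack: [54, -6]
BINARY_OP * → 54 * -6 = -324. Stack: [-324]
STORE_FAST u → u=-324. Stack: []
LOAD_FAST i → push 1. Stack: [1]
LOAD_CONST → push 1. Stack: [1, 1]
BINARY_OP + → 1 + 1 = 2. Stack: [2]
STORE_FAST i → i=2. Stack: []
LOAD_FAST i → push 2. Stack: [2]
LOAD_CONST → push 4. Stack: [2, 4]
COMPARE_OP bool(<) → 2 vs 4 = True. Stack: [True]
POP_JUMP_IF_FALSE → pop True; no jump. Stack: []
LOAD_FAST_LOAD_FAST u,a → push -324,-6. Stack: [-324, -6]
BINARY_OP * → -324 * -6 = 1944. Stack: [1944]
STORE_FAST u → u=1944. Stack: []
LOAD_FAST i → push 2. Stack: [2]
LOAD_CONST → push 1. Stack: [2, 1]
BINARY_OP + → 2 + 1 = 3. Stack: [3]
STORE_FAST i → i=3. Stack: []
LOAD_FAST i → push 3. Stack: [3]
LOAD_CONST → push 4. Stack: [3, 4]
COMPARE_OP bool(<) → 3 vs 4 = True. Stack: [True]
POP_JUMP_IF_FALSE → pop True; no jump. Stack: []
LOAD_FAST_LOAD_FAST u,a → push 1944,-6. Stack: [1944, -6]
BINARY_OP * → 1944 * -6 = -11664. Stack: [-11664]
STORE_FAST u → u=-11664. Stack: []
LOAD_FAST i → push 3. Stack: [3]
LOAD_CONST → push 1. Stack: [3, 1]
BINARY_OP + → 3 + 1 = 4. Stack: [4]
STORE_FAST i → i=4. Stack: []
LOAD_FAST i → push 4. Stack: [4]
LOAD_CONST → push 4. Stack: [4, 4]
COMPARE_OP bool(<) → 4 vs 4 = False. Stack: [False]
POP_JUMP_IF_FALSE → pop False; jump. Stack: []
LOAD_FAST u → push -11664. Stack: [-11664]
RETURN_VALUE → return -11664.

-11664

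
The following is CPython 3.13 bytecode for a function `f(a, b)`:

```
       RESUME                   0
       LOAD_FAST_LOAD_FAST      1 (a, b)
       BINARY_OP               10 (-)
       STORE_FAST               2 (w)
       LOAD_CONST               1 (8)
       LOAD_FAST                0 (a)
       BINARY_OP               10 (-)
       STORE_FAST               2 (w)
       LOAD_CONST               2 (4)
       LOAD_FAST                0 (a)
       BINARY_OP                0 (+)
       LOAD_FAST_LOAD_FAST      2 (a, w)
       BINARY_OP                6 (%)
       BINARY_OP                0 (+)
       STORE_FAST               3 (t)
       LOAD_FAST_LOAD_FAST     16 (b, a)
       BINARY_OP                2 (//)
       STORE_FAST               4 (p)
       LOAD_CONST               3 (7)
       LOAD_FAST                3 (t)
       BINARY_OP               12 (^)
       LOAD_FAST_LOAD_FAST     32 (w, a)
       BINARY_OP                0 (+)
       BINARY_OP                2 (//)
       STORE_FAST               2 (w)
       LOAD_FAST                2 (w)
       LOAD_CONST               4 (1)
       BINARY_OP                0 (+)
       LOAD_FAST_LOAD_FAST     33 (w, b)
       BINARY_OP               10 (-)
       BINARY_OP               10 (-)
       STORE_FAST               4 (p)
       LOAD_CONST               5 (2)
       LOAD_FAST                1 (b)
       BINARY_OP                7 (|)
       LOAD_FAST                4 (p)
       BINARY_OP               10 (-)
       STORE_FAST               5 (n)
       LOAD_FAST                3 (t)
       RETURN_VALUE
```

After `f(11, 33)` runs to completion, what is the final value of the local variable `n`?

1

LOAD_FAST_LOAD_FAST a,b → push 11,33. Stack: [11, 33]
BINARY_OP - → 11 - 33 = -22. Stack: [-22]
STORE_FAST w → w=-22. Stack: []
LOAD_CONST → push 8. Stack: [8]
LOAD_FAST a → push 11. Stack: [8, 11]
BINARY_OP - → 8 - 11 = -3. Stack: [-3]
STORE_FAST w → w=-3. Stack: []
LOAD_CONST → push 4. Stack: [4]
LOAD_FAST a → push 11. Stack: [4, 11]
BINARY_OP + → 4 + 11 = 15. Stack: [15]
LOAD_FAST_LOAD_FAST a,w → push 11,-3. Stack: [15, 11, -3]
BINARY_OP % → 11 % -3 = -1. Stack: [15, -1]
BINARY_OP + → 15 + -1 = 14. Stack: [14]
STORE_FAST t → t=14. Stack: []
LOAD_FAST_LOAD_FAST b,a → push 33,11. Stack: [33, 11]
BINARY_OP // → 33 // 11 = 3. Stack: [3]
STORE_FAST p → p=3. Stack: []
LOAD_CONST → push 7. Stack: [7]
LOAD_FAST t → push 14. Stack: [7, 14]
BINARY_OP ^ → 7 ^ 14 = 9. Stack: [9]
LOAD_FAST_LOAD_FAST w,a → push -3,11. Stack: [9, -3, 11]
BINARY_OP + → -3 + 11 = 8. Stack: [9, 8]
BINARY_OP // → 9 // 8 = 1. Stack: [1]
STORE_FAST w → w=1. Stack: []
LOAD_FAST w → push 1. Stack: [1]
LOAD_CONST → push 1. Stack: [1, 1]
BINARY_OP + → 1 + 1 = 2. Stack: [2]
LOAD_FAST_LOAD_FAST w,b → push 1,33. Stack: [2, 1, 33]
BINARY_OP - → 1 - 33 = -32. Stack: [2, -32]
BINARY_OP - → 2 - -32 = 34. Stack: [34]
STORE_FAST p → p=34. Stack: []
LOAD_CONST → push 2. Stack: [2]
LOAD_FAST b → push 33. Stack: [2, 33]
BINARY_OP | → 2 | 33 = 35. Stack: [35]
LOAD_FAST p → push 34. Stack: [35, 34]
BINARY_OP - → 35 - 34 = 1. Stack: [1]
STORE_FAST n → n=1. Stack: []
LOAD_FAST t → push 14. Stack: [14]
RETURN_VALUE → return 14.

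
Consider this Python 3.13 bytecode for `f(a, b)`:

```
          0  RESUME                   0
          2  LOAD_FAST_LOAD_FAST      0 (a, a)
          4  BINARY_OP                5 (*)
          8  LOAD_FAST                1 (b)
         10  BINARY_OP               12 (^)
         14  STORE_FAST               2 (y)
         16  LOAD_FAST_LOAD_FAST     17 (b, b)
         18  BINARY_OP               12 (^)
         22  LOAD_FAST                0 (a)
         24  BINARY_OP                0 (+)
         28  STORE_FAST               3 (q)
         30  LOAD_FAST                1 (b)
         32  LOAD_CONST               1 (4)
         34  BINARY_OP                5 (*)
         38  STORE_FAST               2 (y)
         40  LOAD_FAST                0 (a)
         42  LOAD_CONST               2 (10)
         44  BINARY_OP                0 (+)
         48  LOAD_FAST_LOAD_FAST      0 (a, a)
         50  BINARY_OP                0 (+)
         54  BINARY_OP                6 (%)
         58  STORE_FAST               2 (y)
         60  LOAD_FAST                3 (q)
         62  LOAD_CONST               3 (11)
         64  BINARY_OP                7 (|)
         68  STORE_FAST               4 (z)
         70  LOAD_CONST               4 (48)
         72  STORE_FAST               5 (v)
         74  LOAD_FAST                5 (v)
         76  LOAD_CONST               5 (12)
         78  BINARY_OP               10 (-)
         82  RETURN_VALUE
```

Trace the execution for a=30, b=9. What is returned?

36

LOAD_FAST_LOAD_FAST a,a → push 30,30. Stack: [30, 30]
BINARY_OP * → 30 * 30 = 900. Stack: [900]
LOAD_FAST b → push 9. Stack: [900, 9]
BINARY_OP ^ → 900 ^ 9 = 909. Stack: [909]
STORE_FAST y → y=909. Stack: []
LOAD_FAST_LOAD_FAST b,b → push 9,9. Stack: [9, 9]
BINARY_OP ^ → 9 ^ 9 = 0. Stack: [0]
LOAD_FAST a → push 30. Stack: [0, 30]
BINARY_OP + → 0 + 30 = 30. Stack: [30]
STORE_FAST q → q=30. Stack: []
LOAD_FAST b → push 9. Stack: [9]
LOAD_CONST → push 4. Stack: [9, 4]
BINARY_OP * → 9 * 4 = 36. Stack: [36]
STORE_FAST y → y=36. Stack: []
LOAD_FAST a → push 30. Stack: [30]
LOAD_CONST → push 10. Stack: [30, 10]
BINARY_OP + → 30 + 10 = 40. Stack: [40]
LOAD_FAST_LOAD_FAST a,a → push 30,30. Stack: [40, 30, 30]
BINARY_OP + → 30 + 30 = 60. Stack: [40, 60]
BINARY_OP % → 40 % 60 = 40. Stack: [40]
STORE_FAST y → y=40. Stack: []
LOAD_FAST q → push 30. Stack: [30]
LOAD_CONST → push 11. Stack: [30, 11]
BINARY_OP | → 30 | 11 = 31. Stack: [31]
STORE_FAST z → z=31. Stack: []
LOAD_CONST → push 48. Stack: [48]
STORE_FAST v → v=48. Stack: []
LOAD_FAST v → push 48. Stack: [48]
LOAD_CONST → push 12. Stack: [48, 12]
BINARY_OP - → 48 - 12 = 36. Stack: [36]
RETURN_VALUE → return 36.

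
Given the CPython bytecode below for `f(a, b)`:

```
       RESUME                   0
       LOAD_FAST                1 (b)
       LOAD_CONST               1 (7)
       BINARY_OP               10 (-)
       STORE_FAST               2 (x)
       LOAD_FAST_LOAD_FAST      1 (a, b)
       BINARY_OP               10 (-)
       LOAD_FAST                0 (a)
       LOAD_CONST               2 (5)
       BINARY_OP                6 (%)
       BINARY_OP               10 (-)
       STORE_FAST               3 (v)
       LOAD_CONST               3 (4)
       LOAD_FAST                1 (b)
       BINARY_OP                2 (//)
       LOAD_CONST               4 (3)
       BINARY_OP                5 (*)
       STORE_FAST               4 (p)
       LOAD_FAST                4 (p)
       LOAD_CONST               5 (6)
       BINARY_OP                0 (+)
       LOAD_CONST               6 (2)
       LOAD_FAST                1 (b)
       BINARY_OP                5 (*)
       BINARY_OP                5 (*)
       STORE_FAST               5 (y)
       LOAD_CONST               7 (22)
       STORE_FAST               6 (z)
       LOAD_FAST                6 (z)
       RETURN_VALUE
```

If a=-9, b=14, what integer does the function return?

LOAD_FAST b → push 14. Stack: [14]
LOAD_CONST → push 7. Stack: [14, 7]
BINARY_OP - → 14 - 7 = 7. Stack: [7]
STORE_FAST x → x=7. Stack: []
LOAD_FAST_LOAD_FAST a,b → push -9,14. Stack: [-9, 14]
BINARY_OP - → -9 - 14 = -23. Stack: [-23]
LOAD_FAST a → push -9. Stack: [-23, -9]
LOAD_CONST → push 5. Stack: [-23, -9, 5]
BINARY_OP % → -9 % 5 = 1. Stack: [-23, 1]
BINARY_OP - → -23 - 1 = -24. Stack: [-24]
STORE_FAST v → v=-24. Stack: []
LOAD_CONST → push 4. Stack: [4]
LOAD_FAST b → push 14. Stack: [4, 14]
BINARY_OP // → 4 // 14 = 0. Stack: [0]
LOAD_CONST → push 3. Stack: [0, 3]
BINARY_OP * → 0 * 3 = 0. Stack: [0]
STORE_FAST p → p=0. Stack: []
LOAD_FAST p → push 0. Stack: [0]
LOAD_CONST → push 6. Stack: [0, 6]
BINARY_OP + → 0 + 6 = 6. Stack: [6]
LOAD_CONST → push 2. Stack: [6, 2]
LOAD_FAST b → push 14. Stack: [6, 2, 14]
BINARY_OP * → 2 * 14 = 28. Stack: [6, 28]
BINARY_OP * → 6 * 28 = 168. Stack: [168]
STORE_FAST y → y=168. Stack: []
LOAD_CONST → push 22. Stack: [22]
STORE_FAST z → z=22. Stack: []
LOAD_FAST z → push 22. Stack: [22]
RETURN_VALUE → return 22.

22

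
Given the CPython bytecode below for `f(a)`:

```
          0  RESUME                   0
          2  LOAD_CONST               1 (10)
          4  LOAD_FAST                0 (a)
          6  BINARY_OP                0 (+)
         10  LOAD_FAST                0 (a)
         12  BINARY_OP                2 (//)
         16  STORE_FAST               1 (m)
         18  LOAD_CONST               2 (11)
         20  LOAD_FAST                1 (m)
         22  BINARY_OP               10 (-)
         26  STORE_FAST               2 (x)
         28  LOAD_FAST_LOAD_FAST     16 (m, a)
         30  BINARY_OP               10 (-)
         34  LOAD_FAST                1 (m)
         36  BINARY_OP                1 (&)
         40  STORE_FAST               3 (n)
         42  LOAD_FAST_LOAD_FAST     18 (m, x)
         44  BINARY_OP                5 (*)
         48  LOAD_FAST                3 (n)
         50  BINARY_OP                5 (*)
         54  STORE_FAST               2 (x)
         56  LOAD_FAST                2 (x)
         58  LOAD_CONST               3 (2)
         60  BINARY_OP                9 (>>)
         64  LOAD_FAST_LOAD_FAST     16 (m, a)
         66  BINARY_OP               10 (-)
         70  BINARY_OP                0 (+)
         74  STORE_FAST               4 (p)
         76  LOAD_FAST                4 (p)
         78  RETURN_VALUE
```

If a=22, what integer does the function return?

-19

LOAD_CONST → push 10. Stack: [10]
LOAD_FAST a → push 22. Stack: [10, 22]
BINARY_OP + → 10 + 22 = 32. Stack: [32]
LOAD_FAST a → push 22. Stack: [32, 22]
BINARY_OP // → 32 // 22 = 1. Stack: [1]
STORE_FAST m → m=1. Stack: []
LOAD_CONST → push 11. Stack: [11]
LOAD_FAST m → push 1. Stack: [11, 1]
BINARY_OP - → 11 - 1 = 10. Stack: [10]
STORE_FAST x → x=10. Stack: []
LOAD_FAST_LOAD_FAST m,a → push 1,22. Stack: [1, 22]
BINARY_OP - → 1 - 22 = -21. Stack: [-21]
LOAD_FAST m → push 1. Stack: [-21, 1]
BINARY_OP & → -21 & 1 = 1. Stack: [1]
STORE_FAST n → n=1. Stack: []
LOAD_FAST_LOAD_FAST m,x → push 1,10. Stack: [1, 10]
BINARY_OP * → 1 * 10 = 10. Stack: [10]
LOAD_FAST n → push 1. Stack: [10, 1]
BINARY_OP * → 10 * 1 = 10. Stack: [10]
STORE_FAST x → x=10. Stack: []
LOAD_FAST x → push 10. Stack: [10]
LOAD_CONST → push 2. Stack: [10, 2]
BINARY_OP >> → 10 >> 2 = 2. Stack: [2]
LOAD_FAST_LOAD_FAST m,a → push 1,22. Stack: [2, 1, 22]
BINARY_OP - → 1 - 22 = -21. Stack: [2, -21]
BINARY_OP + → 2 + -21 = -19. Stack: [-19]
STORE_FAST p → p=-19. Stack: []
LOAD_FAST p → push -19. Stack: [-19]
RETURN_VALUE → return -19.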